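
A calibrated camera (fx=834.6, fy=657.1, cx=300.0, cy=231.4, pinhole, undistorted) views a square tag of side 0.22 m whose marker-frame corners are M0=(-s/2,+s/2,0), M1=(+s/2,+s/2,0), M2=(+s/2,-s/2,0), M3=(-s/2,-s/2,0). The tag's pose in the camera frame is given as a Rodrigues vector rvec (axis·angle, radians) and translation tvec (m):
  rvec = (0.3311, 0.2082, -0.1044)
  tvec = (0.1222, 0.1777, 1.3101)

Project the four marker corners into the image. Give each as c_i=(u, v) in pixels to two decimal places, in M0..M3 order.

Intrinsics K: fx=834.6, fy=657.1, cx=300.0, cy=231.4
Marker side s = 0.22 m; corners in marker frame (Z=0):
  M0 = (-0.1100, +0.1100, 0)
  M1 = (+0.1100, +0.1100, 0)
  M2 = (+0.1100, -0.1100, 0)
  M3 = (-0.1100, -0.1100, 0)
rvec = (0.3311, 0.2082, -0.1044), |rvec| = θ = 0.40481 rad = 23.194°
Rodrigues: sinθ=0.39385, 1−cosθ=0.08082; R = I + sinθ·[k]× + (1−cosθ)·[k]×²:
    [+0.97325 +0.13557 +0.18551]
    [-0.06757 +0.94056 -0.33285]
    [-0.21961 +0.31141 +0.92455]
t = (0.1222, 0.1777, 1.3101) m
M0: Pc = R·M0+t = (+0.03006, +0.28859, +1.36851); u = 834.6·(+0.03006)/1.36851 + 300.0 = 318.3299, v = 657.1·(+0.28859)/1.36851 + 231.4 = 369.9703
M1: Pc = R·M1+t = (+0.24417, +0.27373, +1.32020); u = 834.6·(+0.24417)/1.32020 + 300.0 = 454.3587, v = 657.1·(+0.27373)/1.32020 + 231.4 = 367.6422
M2: Pc = R·M2+t = (+0.21434, +0.06681, +1.25169); u = 834.6·(+0.21434)/1.25169 + 300.0 = 442.9203, v = 657.1·(+0.06681)/1.25169 + 231.4 = 266.4712
M3: Pc = R·M3+t = (+0.00023, +0.08167, +1.30000); u = 834.6·(+0.00023)/1.30000 + 300.0 = 300.1478, v = 657.1·(+0.08167)/1.30000 + 231.4 = 272.6819

c0=(318.33, 369.97) c1=(454.36, 367.64) c2=(442.92, 266.47) c3=(300.15, 272.68)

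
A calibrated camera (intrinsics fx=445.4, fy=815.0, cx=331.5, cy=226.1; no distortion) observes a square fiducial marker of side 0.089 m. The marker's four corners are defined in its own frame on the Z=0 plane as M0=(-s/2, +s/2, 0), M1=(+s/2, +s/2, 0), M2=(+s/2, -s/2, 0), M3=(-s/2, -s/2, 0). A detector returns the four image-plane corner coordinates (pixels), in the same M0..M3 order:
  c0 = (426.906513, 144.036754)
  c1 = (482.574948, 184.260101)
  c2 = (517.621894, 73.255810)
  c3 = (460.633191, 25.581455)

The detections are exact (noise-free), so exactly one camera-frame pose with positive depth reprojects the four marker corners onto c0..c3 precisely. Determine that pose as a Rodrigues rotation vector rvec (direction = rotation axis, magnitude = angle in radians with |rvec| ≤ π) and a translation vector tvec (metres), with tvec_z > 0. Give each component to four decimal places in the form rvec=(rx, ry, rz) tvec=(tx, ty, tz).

Intrinsics K: fx=445.4, fy=815.0, cx=331.5, cy=226.1
Marker side s = 0.089 m; corners in marker frame (Z=0):
  M0 = (-0.0445, +0.0445, 0)
  M1 = (+0.0445, +0.0445, 0)
  M2 = (+0.0445, -0.0445, 0)
  M3 = (-0.0445, -0.0445, 0)
Detected image corners:
  c0 = (426.906513, 144.036754) px
  c1 = (482.574948, 184.260101) px
  c2 = (517.621894, 73.255810) px
  c3 = (460.633191, 25.581455) px
Planar DLT: solve 8×8 A·h = b for H (H[2,2]=1):
  H  [+873.23474 -115.42085 +472.13334]
  H  [+547.15894 +1349.49432 +108.74839]
  H  [+0.50965 +0.57448 +1.00000]
B = K⁻¹H; ‖b₁‖=1.743832, ‖b₂‖=1.743832; λ = 2/(‖b₁‖+‖b₂‖) = 0.573450, sign → tz>0 ⇒ λ=+0.573450
r₁ = λ·B[:,0] = (+0.90677,+0.30391,+0.29226); r₂ = λ·B[:,1] = (-0.39379,+0.85814,+0.32943)
r₃ = r₁×r₂ = (-0.15068,-0.41381,+0.89781); SVD([r₁ r₂ r₃]) → R = UVᵀ:
  R  [+0.90677 -0.39379 -0.15068]
  R  [+0.30391 +0.85814 -0.41381]
  R  [+0.29226 +0.32943 +0.89781]
t = (+0.18106, -0.08257, +0.57345) m
tr R = 2.662711; θ = arccos((tr R − 1)/2) = 0.589254 rad = 33.762°
axis k = ((R−Rᵀ)₃₂, (R−Rᵀ)₁₃, (R−Rᵀ)₂₁) / (2 sinθ) = (+0.668695, -0.398506, +0.627726)
rvec = θ·k = (+0.394031, -0.234821, +0.369890)

rvec=(0.3940, -0.2348, 0.3699) tvec=(0.1811, -0.0826, 0.5734)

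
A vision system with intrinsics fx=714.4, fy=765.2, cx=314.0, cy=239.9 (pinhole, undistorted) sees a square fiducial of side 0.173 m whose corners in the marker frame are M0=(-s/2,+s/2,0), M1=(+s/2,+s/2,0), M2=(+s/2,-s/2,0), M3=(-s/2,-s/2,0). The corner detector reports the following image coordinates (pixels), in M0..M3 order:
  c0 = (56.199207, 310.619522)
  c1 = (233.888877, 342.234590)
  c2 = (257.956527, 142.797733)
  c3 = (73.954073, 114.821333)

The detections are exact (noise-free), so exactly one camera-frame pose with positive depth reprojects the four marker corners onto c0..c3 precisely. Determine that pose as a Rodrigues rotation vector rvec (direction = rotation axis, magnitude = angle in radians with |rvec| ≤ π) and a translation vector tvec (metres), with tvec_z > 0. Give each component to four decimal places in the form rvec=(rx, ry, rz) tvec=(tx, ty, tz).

rvec=(0.1166, 0.0979, 0.1454) tvec=(-0.1475, -0.0094, 0.6597)

Intrinsics K: fx=714.4, fy=765.2, cx=314.0, cy=239.9
Marker side s = 0.173 m; corners in marker frame (Z=0):
  M0 = (-0.0865, +0.0865, 0)
  M1 = (+0.0865, +0.0865, 0)
  M2 = (+0.0865, -0.0865, 0)
  M3 = (-0.0865, -0.0865, 0)
Detected image corners:
  c0 = (56.199207, 310.619522) px
  c1 = (233.888877, 342.234590) px
  c2 = (257.956527, 142.797733) px
  c3 = (73.954073, 114.821333) px
Planar DLT: solve 8×8 A·h = b for H (H[2,2]=1):
  H  [+1024.14295 -91.70474 +154.27918]
  H  [+141.78235 +1184.56276 +229.03658]
  H  [-0.13451 +0.18622 +1.00000]
B = K⁻¹H; ‖b₁‖=1.515902, ‖b₂‖=1.515902; λ = 2/(‖b₁‖+‖b₂‖) = 0.659673, sign → tz>0 ⇒ λ=+0.659673
r₁ = λ·B[:,0] = (+0.98469,+0.15005,-0.08873); r₂ = λ·B[:,1] = (-0.13867,+0.98269,+0.12285)
r₃ = r₁×r₂ = (+0.10563,-0.10866,+0.98845); SVD([r₁ r₂ r₃]) → R = UVᵀ:
  R  [+0.98469 -0.13867 +0.10563]
  R  [+0.15005 +0.98269 -0.10866]
  R  [-0.08873 +0.12285 +0.98845]
t = (-0.14749, -0.00937, +0.65967) m
tr R = 2.955830; θ = arccos((tr R − 1)/2) = 0.210556 rad = 12.064°
axis k = ((R−Rᵀ)₃₂, (R−Rᵀ)₁₃, (R−Rᵀ)₂₁) / (2 sinθ) = (+0.553827, +0.464969, +0.690709)
rvec = θ·k = (+0.116612, +0.097902, +0.145433)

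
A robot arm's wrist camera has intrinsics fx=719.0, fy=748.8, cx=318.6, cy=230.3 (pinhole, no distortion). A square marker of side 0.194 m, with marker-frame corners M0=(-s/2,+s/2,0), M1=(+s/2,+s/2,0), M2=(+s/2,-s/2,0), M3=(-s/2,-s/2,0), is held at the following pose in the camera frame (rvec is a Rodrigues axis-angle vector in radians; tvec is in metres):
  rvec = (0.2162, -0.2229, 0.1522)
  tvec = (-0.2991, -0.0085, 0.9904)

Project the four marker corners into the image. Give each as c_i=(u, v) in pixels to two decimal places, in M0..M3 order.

Intrinsics K: fx=719.0, fy=748.8, cx=318.6, cy=230.3
Marker side s = 0.194 m; corners in marker frame (Z=0):
  M0 = (-0.0970, +0.0970, 0)
  M1 = (+0.0970, +0.0970, 0)
  M2 = (+0.0970, -0.0970, 0)
  M3 = (-0.0970, -0.0970, 0)
rvec = (0.2162, -0.2229, 0.1522), |rvec| = θ = 0.34582 rad = 19.814°
Rodrigues: sinθ=0.33897, 1−cosθ=0.05920; R = I + sinθ·[k]× + (1−cosθ)·[k]×²:
    [+0.96394 -0.17304 -0.20219]
    [+0.12533 +0.96539 -0.22871]
    [+0.23477 +0.19512 +0.95227]
t = (-0.2991, -0.0085, 0.9904) m
M0: Pc = R·M0+t = (-0.40939, +0.07299, +0.98655); u = 719.0·(-0.40939)/0.98655 + 318.6 = 20.2391, v = 748.8·(+0.07299)/0.98655 + 230.3 = 285.6970
M1: Pc = R·M1+t = (-0.22238, +0.09730, +1.03210); u = 719.0·(-0.22238)/1.03210 + 318.6 = 163.6795, v = 748.8·(+0.09730)/1.03210 + 230.3 = 300.8922
M2: Pc = R·M2+t = (-0.18881, -0.08999, +0.99425); u = 719.0·(-0.18881)/0.99425 + 318.6 = 182.0577, v = 748.8·(-0.08999)/0.99425 + 230.3 = 162.5283
M3: Pc = R·M3+t = (-0.37582, -0.11430, +0.94870); u = 719.0·(-0.37582)/0.94870 + 318.6 = 33.7762, v = 748.8·(-0.11430)/0.94870 + 230.3 = 140.0841

c0=(20.24, 285.70) c1=(163.68, 300.89) c2=(182.06, 162.53) c3=(33.78, 140.08)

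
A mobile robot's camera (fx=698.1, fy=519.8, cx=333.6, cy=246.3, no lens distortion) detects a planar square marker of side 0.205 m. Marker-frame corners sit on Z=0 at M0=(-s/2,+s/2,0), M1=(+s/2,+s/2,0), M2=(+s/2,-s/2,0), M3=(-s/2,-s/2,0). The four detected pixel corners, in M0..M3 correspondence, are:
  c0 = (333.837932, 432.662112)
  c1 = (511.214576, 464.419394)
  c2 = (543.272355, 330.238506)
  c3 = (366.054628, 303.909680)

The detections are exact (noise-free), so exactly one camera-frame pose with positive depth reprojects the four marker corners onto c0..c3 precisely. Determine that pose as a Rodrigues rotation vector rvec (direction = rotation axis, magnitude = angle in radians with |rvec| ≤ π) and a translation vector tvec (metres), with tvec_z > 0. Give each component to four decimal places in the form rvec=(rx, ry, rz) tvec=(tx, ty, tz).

rvec=(-0.0459, 0.1521, 0.1834) tvec=(0.1189, 0.2101, 0.8032)

Intrinsics K: fx=698.1, fy=519.8, cx=333.6, cy=246.3
Marker side s = 0.205 m; corners in marker frame (Z=0):
  M0 = (-0.1025, +0.1025, 0)
  M1 = (+0.1025, +0.1025, 0)
  M2 = (+0.1025, -0.1025, 0)
  M3 = (-0.1025, -0.1025, 0)
Detected image corners:
  c0 = (333.837932, 432.662112) px
  c1 = (511.214576, 464.419394) px
  c2 = (543.272355, 330.238506) px
  c3 = (366.054628, 303.909680) px
Planar DLT: solve 8×8 A·h = b for H (H[2,2]=1):
  H  [+780.32881 -174.01515 +436.90830]
  H  [+67.83851 +625.99165 +382.25569]
  H  [-0.19274 -0.03931 +1.00000]
B = K⁻¹H; ‖b₁‖=1.245070, ‖b₂‖=1.245070; λ = 2/(‖b₁‖+‖b₂‖) = 0.803168, sign → tz>0 ⇒ λ=+0.803168
r₁ = λ·B[:,0] = (+0.97175,+0.17817,-0.15480); r₂ = λ·B[:,1] = (-0.18512,+0.98221,-0.03157)
r₃ = r₁×r₂ = (+0.14642,+0.05934,+0.98744); SVD([r₁ r₂ r₃]) → R = UVᵀ:
  R  [+0.97175 -0.18512 +0.14642]
  R  [+0.17817 +0.98221 +0.05934]
  R  [-0.15480 -0.03157 +0.98744]
t = (+0.11886, +0.21007, +0.80317) m
tr R = 2.941397; θ = arccos((tr R − 1)/2) = 0.242676 rad = 13.904°
axis k = ((R−Rᵀ)₃₂, (R−Rᵀ)₁₃, (R−Rᵀ)₂₁) / (2 sinθ) = (-0.189152, +0.626761, +0.755904)
rvec = θ·k = (-0.045903, +0.152100, +0.183440)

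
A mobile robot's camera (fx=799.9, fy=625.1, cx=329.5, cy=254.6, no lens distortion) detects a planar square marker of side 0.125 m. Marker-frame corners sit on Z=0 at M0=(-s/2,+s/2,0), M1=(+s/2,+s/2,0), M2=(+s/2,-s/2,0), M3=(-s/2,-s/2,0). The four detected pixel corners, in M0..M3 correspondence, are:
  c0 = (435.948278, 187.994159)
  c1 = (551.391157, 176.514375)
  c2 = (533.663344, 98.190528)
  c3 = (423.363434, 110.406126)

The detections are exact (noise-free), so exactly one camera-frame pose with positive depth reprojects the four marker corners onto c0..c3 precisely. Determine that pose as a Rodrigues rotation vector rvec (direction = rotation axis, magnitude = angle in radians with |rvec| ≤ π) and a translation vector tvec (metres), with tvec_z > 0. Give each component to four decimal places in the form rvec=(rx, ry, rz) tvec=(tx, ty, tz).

rvec=(-0.3106, 0.1323, -0.0969) tvec=(0.1744, -0.1604, 0.8944)

Intrinsics K: fx=799.9, fy=625.1, cx=329.5, cy=254.6
Marker side s = 0.125 m; corners in marker frame (Z=0):
  M0 = (-0.0625, +0.0625, 0)
  M1 = (+0.0625, +0.0625, 0)
  M2 = (+0.0625, -0.0625, 0)
  M3 = (-0.0625, -0.0625, 0)
Detected image corners:
  c0 = (435.948278, 187.994159) px
  c1 = (551.391157, 176.514375) px
  c2 = (533.663344, 98.190528) px
  c3 = (423.363434, 110.406126) px
Planar DLT: solve 8×8 A·h = b for H (H[2,2]=1):
  H  [+840.16300 -47.72996 +485.47455]
  H  [-113.22661 +573.86523 +142.47775]
  H  [-0.12829 -0.34729 +1.00000]
B = K⁻¹H; ‖b₁‖=1.118069, ‖b₂‖=1.118070; λ = 2/(‖b₁‖+‖b₂‖) = 0.894399, sign → tz>0 ⇒ λ=+0.894399
r₁ = λ·B[:,0] = (+0.98668,-0.11527,-0.11474); r₂ = λ·B[:,1] = (+0.07458,+0.94760,-0.31062)
r₃ = r₁×r₂ = (+0.14454,+0.29792,+0.94358); SVD([r₁ r₂ r₃]) → R = UVᵀ:
  R  [+0.98668 +0.07458 +0.14454]
  R  [-0.11527 +0.94760 +0.29792]
  R  [-0.11474 -0.31062 +0.94358]
t = (+0.17440, -0.16043, +0.89440) m
tr R = 2.877873; θ = arccos((tr R − 1)/2) = 0.351270 rad = 20.126°
axis k = ((R−Rᵀ)₃₂, (R−Rᵀ)₁₃, (R−Rᵀ)₂₁) / (2 sinθ) = (-0.884274, +0.376763, -0.275878)
rvec = θ·k = (-0.310619, +0.132346, -0.096908)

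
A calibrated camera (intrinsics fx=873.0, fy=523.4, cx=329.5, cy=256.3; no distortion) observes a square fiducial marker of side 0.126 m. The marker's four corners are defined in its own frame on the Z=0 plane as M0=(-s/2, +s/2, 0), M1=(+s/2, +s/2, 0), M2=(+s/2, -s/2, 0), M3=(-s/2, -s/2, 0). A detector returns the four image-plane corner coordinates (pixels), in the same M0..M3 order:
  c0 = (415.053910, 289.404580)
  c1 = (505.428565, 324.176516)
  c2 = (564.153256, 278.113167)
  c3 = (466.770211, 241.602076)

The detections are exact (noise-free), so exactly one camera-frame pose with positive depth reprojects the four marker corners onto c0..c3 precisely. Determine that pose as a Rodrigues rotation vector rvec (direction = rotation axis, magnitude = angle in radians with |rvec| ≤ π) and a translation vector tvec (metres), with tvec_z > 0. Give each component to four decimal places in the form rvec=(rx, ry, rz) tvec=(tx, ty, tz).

Intrinsics K: fx=873.0, fy=523.4, cx=329.5, cy=256.3
Marker side s = 0.126 m; corners in marker frame (Z=0):
  M0 = (-0.0630, +0.0630, 0)
  M1 = (+0.0630, +0.0630, 0)
  M2 = (+0.0630, -0.0630, 0)
  M3 = (-0.0630, -0.0630, 0)
Detected image corners:
  c0 = (415.053910, 289.404580) px
  c1 = (505.428565, 324.176516) px
  c2 = (564.153256, 278.113167) px
  c3 = (466.770211, 241.602076) px
Planar DLT: solve 8×8 A·h = b for H (H[2,2]=1):
  H  [+691.58865 -179.93584 +486.61254]
  H  [+252.11760 +522.44360 +283.98539]
  H  [-0.10773 +0.52912 +1.00000]
B = K⁻¹H; ‖b₁‖=0.995433, ‖b₂‖=0.995433; λ = 2/(‖b₁‖+‖b₂‖) = 1.004588, sign → tz>0 ⇒ λ=+1.004588
r₁ = λ·B[:,0] = (+0.83668,+0.53690,-0.10822); r₂ = λ·B[:,1] = (-0.40768,+0.74246,+0.53155)
r₃ = r₁×r₂ = (+0.36574,-0.40062,+0.84008); SVD([r₁ r₂ r₃]) → R = UVᵀ:
  R  [+0.83668 -0.40768 +0.36574]
  R  [+0.53690 +0.74246 -0.40062]
  R  [-0.10822 +0.53155 +0.84008]
t = (+0.18079, +0.05314, +1.00459) m
tr R = 2.419225; θ = arccos((tr R − 1)/2) = 0.781848 rad = 44.797°
axis k = ((R−Rᵀ)₃₂, (R−Rᵀ)₁₃, (R−Rᵀ)₂₁) / (2 sinθ) = (+0.661494, +0.336335, +0.670302)
rvec = θ·k = (+0.517188, +0.262963, +0.524074)

rvec=(0.5172, 0.2630, 0.5241) tvec=(0.1808, 0.0531, 1.0046)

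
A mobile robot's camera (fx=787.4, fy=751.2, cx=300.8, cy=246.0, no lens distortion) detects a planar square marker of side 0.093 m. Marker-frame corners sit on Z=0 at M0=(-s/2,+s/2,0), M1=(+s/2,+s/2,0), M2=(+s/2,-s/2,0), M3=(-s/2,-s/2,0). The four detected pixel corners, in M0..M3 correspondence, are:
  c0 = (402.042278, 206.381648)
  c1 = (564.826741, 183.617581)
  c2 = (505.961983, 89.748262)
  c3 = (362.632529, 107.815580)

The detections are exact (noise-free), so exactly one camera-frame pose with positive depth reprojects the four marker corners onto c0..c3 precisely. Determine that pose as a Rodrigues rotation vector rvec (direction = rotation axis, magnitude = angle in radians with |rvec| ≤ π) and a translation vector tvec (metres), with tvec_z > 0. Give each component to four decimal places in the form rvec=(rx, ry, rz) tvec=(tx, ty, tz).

rvec=(-0.7381, -0.0427, -0.1795) tvec=(0.0924, -0.0631, 0.4629)

Intrinsics K: fx=787.4, fy=751.2, cx=300.8, cy=246.0
Marker side s = 0.093 m; corners in marker frame (Z=0):
  M0 = (-0.0465, +0.0465, 0)
  M1 = (+0.0465, +0.0465, 0)
  M2 = (+0.0465, -0.0465, 0)
  M3 = (-0.0465, -0.0465, 0)
Detected image corners:
  c0 = (402.042278, 206.381648) px
  c1 = (564.826741, 183.617581) px
  c2 = (505.961983, 89.748262) px
  c3 = (362.632529, 107.815580) px
Planar DLT: solve 8×8 A·h = b for H (H[2,2]=1):
  H  [+1739.68548 -130.13070 +458.00629]
  H  [-185.53517 +823.20500 +143.57092]
  H  [+0.21990 -1.43737 +1.00000]
B = K⁻¹H; ‖b₁‖=2.160426, ‖b₂‖=2.160426; λ = 2/(‖b₁‖+‖b₂‖) = 0.462872, sign → tz>0 ⇒ λ=+0.462872
r₁ = λ·B[:,0] = (+0.98379,-0.14765,+0.10178); r₂ = λ·B[:,1] = (+0.17766,+0.72511,-0.66532)
r₃ = r₁×r₂ = (+0.02443,+0.67261,+0.73959); SVD([r₁ r₂ r₃]) → R = UVᵀ:
  R  [+0.98379 +0.17766 +0.02443]
  R  [-0.14765 +0.72511 +0.67261]
  R  [+0.10178 -0.66532 +0.73959]
t = (+0.09241, -0.06311, +0.46287) m
tr R = 2.448493; θ = arccos((tr R − 1)/2) = 0.760855 rad = 43.594°
axis k = ((R−Rᵀ)₃₂, (R−Rᵀ)₁₃, (R−Rᵀ)₂₁) / (2 sinθ) = (-0.970158, -0.056089, -0.235895)
rvec = θ·k = (-0.738150, -0.042676, -0.179482)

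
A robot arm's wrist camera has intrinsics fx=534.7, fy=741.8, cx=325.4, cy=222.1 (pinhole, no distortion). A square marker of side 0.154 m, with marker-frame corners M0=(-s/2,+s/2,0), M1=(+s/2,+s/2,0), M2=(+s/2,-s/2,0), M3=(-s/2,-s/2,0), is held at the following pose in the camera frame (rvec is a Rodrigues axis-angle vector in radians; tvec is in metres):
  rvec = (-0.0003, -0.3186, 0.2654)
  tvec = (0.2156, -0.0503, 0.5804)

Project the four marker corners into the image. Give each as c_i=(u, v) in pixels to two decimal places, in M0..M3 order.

c0=(446.45, 227.69) c1=(562.25, 276.27) c2=(594.68, 94.16) c3=(482.98, 30.64)

Intrinsics K: fx=534.7, fy=741.8, cx=325.4, cy=222.1
Marker side s = 0.154 m; corners in marker frame (Z=0):
  M0 = (-0.0770, +0.0770, 0)
  M1 = (+0.0770, +0.0770, 0)
  M2 = (+0.0770, -0.0770, 0)
  M3 = (-0.0770, -0.0770, 0)
rvec = (-0.0003, -0.3186, 0.2654), |rvec| = θ = 0.41466 rad = 23.758°
Rodrigues: sinθ=0.40288, 1−cosθ=0.08475; R = I + sinθ·[k]× + (1−cosθ)·[k]×²:
    [+0.91525 -0.25781 -0.30959]
    [+0.25791 +0.96528 -0.04138]
    [+0.30951 -0.04197 +0.94997]
t = (0.2156, -0.0503, 0.5804) m
M0: Pc = R·M0+t = (+0.12527, +0.00417, +0.55334); u = 534.7·(+0.12527)/0.55334 + 325.4 = 446.4547, v = 741.8·(+0.00417)/0.55334 + 222.1 = 227.6876
M1: Pc = R·M1+t = (+0.26622, +0.04389, +0.60100); u = 534.7·(+0.26622)/0.60100 + 325.4 = 562.2540, v = 741.8·(+0.04389)/0.60100 + 222.1 = 276.2669
M2: Pc = R·M2+t = (+0.30593, -0.10477, +0.60746); u = 534.7·(+0.30593)/0.60746 + 325.4 = 594.6814, v = 741.8·(-0.10477)/0.60746 + 222.1 = 94.1633
M3: Pc = R·M3+t = (+0.16498, -0.14449, +0.55980); u = 534.7·(+0.16498)/0.55980 + 325.4 = 482.9801, v = 741.8·(-0.14449)/0.55980 + 222.1 = 30.6396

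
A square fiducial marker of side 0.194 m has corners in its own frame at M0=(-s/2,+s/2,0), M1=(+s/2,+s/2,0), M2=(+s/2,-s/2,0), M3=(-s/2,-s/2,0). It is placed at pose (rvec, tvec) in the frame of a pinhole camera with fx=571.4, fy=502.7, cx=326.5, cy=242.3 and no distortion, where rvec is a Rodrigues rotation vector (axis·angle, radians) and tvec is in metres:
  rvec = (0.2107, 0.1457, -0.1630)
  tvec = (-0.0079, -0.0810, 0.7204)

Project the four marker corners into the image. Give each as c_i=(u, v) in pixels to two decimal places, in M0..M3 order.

c0=(261.75, 260.06) c1=(408.48, 241.25) c2=(384.61, 104.01) c3=(231.15, 129.77)

Intrinsics K: fx=571.4, fy=502.7, cx=326.5, cy=242.3
Marker side s = 0.194 m; corners in marker frame (Z=0):
  M0 = (-0.0970, +0.0970, 0)
  M1 = (+0.0970, +0.0970, 0)
  M2 = (+0.0970, -0.0970, 0)
  M3 = (-0.0970, -0.0970, 0)
rvec = (0.2107, 0.1457, -0.1630), |rvec| = θ = 0.30363 rad = 17.397°
Rodrigues: sinθ=0.29899, 1−cosθ=0.04574; R = I + sinθ·[k]× + (1−cosθ)·[k]×²:
    [+0.97628 +0.17574 +0.12643]
    [-0.14528 +0.96479 -0.21926]
    [-0.16051 +0.19569 +0.96744]
t = (-0.0079, -0.0810, 0.7204) m
M0: Pc = R·M0+t = (-0.08555, +0.02668, +0.75495); u = 571.4·(-0.08555)/0.75495 + 326.5 = 261.7476, v = 502.7·(+0.02668)/0.75495 + 242.3 = 260.0630
M1: Pc = R·M1+t = (+0.10385, -0.00151, +0.72381); u = 571.4·(+0.10385)/0.72381 + 326.5 = 408.4794, v = 502.7·(-0.00151)/0.72381 + 242.3 = 241.2533
M2: Pc = R·M2+t = (+0.06975, -0.18868, +0.68585); u = 571.4·(+0.06975)/0.68585 + 326.5 = 384.6132, v = 502.7·(-0.18868)/0.68585 + 242.3 = 104.0076
M3: Pc = R·M3+t = (-0.11965, -0.16049, +0.71699); u = 571.4·(-0.11965)/0.71699 + 326.5 = 231.1484, v = 502.7·(-0.16049)/0.71699 + 242.3 = 129.7739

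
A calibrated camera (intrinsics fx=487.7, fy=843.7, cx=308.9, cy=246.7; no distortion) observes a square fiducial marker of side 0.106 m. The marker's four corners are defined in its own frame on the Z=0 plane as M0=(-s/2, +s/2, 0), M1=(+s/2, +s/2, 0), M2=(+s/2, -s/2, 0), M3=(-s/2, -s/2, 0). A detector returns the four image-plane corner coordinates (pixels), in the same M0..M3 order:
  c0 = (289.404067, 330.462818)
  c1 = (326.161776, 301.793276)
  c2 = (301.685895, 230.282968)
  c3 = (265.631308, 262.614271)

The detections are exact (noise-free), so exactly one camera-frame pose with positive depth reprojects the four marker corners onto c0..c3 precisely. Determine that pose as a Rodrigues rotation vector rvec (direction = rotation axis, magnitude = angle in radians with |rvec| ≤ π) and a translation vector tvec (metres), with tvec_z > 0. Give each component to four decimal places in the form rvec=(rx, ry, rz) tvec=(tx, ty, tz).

rvec=(0.2546, 0.4662, -0.4900) tvec=(-0.0303, 0.0454, 1.0903)

Intrinsics K: fx=487.7, fy=843.7, cx=308.9, cy=246.7
Marker side s = 0.106 m; corners in marker frame (Z=0):
  M0 = (-0.0530, +0.0530, 0)
  M1 = (+0.0530, +0.0530, 0)
  M2 = (+0.0530, -0.0530, 0)
  M3 = (-0.0530, -0.0530, 0)
Detected image corners:
  c0 = (289.404067, 330.462818) px
  c1 = (326.161776, 301.793276) px
  c2 = (301.685895, 230.282968) px
  c3 = (265.631308, 262.614271) px
Planar DLT: solve 8×8 A·h = b for H (H[2,2]=1):
  H  [+211.54646 +261.05009 +295.36287]
  H  [-413.12508 +688.84835 +281.85835]
  H  [-0.44612 +0.11342 +1.00000]
B = K⁻¹H; ‖b₁‖=0.917162, ‖b₂‖=0.917162; λ = 2/(‖b₁‖+‖b₂‖) = 1.090320, sign → tz>0 ⇒ λ=+1.090320
r₁ = λ·B[:,0] = (+0.78103,-0.39166,-0.48642); r₂ = λ·B[:,1] = (+0.50529,+0.85404,+0.12366)
r₃ = r₁×r₂ = (+0.36699,-0.34236,+0.86493); SVD([r₁ r₂ r₃]) → R = UVᵀ:
  R  [+0.78103 +0.50529 +0.36699]
  R  [-0.39166 +0.85404 -0.34236]
  R  [-0.48642 +0.12366 +0.86493]
t = (-0.03026, +0.04544, +1.09032) m
tr R = 2.500004; θ = arccos((tr R − 1)/2) = 0.722731 rad = 41.409°
axis k = ((R−Rᵀ)₃₂, (R−Rᵀ)₁₃, (R−Rᵀ)₂₁) / (2 sinθ) = (+0.352286, +0.645115, -0.678027)
rvec = θ·k = (+0.254608, +0.466245, -0.490031)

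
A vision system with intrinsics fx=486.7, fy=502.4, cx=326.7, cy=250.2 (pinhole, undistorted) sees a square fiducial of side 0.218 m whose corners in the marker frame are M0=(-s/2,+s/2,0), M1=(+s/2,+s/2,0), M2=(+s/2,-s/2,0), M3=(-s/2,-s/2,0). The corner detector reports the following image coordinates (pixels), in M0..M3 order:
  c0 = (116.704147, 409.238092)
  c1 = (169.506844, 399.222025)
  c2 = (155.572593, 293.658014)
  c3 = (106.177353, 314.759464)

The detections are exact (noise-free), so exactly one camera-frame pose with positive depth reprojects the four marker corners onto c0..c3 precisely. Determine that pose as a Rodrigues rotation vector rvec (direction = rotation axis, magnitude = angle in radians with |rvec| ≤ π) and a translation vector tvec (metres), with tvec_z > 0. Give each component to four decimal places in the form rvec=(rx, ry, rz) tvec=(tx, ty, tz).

rvec=(-0.1225, 0.6601, -0.2626) tvec=(-0.4319, 0.2264, 1.0988)

Intrinsics K: fx=486.7, fy=502.4, cx=326.7, cy=250.2
Marker side s = 0.218 m; corners in marker frame (Z=0):
  M0 = (-0.1090, +0.1090, 0)
  M1 = (+0.1090, +0.1090, 0)
  M2 = (+0.1090, -0.1090, 0)
  M3 = (-0.1090, -0.1090, 0)
Detected image corners:
  c0 = (116.704147, 409.238092) px
  c1 = (169.506844, 399.222025) px
  c2 = (155.572593, 293.658014) px
  c3 = (106.177353, 314.759464) px
Planar DLT: solve 8×8 A·h = b for H (H[2,2]=1):
  H  [+160.81808 +31.31844 +135.37910]
  H  [-261.73148 +394.42166 +353.70584]
  H  [-0.53602 -0.17759 +1.00000]
B = K⁻¹H; ‖b₁‖=0.910090, ‖b₂‖=0.910090; λ = 2/(‖b₁‖+‖b₂‖) = 1.098792, sign → tz>0 ⇒ λ=+1.098792
r₁ = λ·B[:,0] = (+0.75842,-0.27911,-0.58898); r₂ = λ·B[:,1] = (+0.20169,+0.95981,-0.19514)
r₃ = r₁×r₂ = (+0.61977,+0.02920,+0.78424); SVD([r₁ r₂ r₃]) → R = UVᵀ:
  R  [+0.75842 +0.20169 +0.61977]
  R  [-0.27911 +0.95981 +0.02920]
  R  [-0.58898 -0.19514 +0.78424]
t = (-0.43193, +0.22638, +1.09879) m
tr R = 2.502474; θ = arccos((tr R − 1)/2) = 0.720862 rad = 41.302°
axis k = ((R−Rᵀ)₃₂, (R−Rᵀ)₁₃, (R−Rᵀ)₂₁) / (2 sinθ) = (-0.169946, +0.915672, -0.364229)
rvec = θ·k = (-0.122508, +0.660073, -0.262559)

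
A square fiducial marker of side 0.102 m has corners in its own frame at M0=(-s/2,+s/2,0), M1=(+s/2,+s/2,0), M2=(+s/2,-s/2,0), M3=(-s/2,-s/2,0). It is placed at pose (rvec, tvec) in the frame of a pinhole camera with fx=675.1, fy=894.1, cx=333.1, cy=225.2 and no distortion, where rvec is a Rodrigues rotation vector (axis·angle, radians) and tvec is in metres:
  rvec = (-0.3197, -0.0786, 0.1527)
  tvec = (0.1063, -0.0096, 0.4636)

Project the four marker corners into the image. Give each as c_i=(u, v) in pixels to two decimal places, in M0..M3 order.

Intrinsics K: fx=675.1, fy=894.1, cx=333.1, cy=225.2
Marker side s = 0.102 m; corners in marker frame (Z=0):
  M0 = (-0.0510, +0.0510, 0)
  M1 = (+0.0510, +0.0510, 0)
  M2 = (+0.0510, -0.0510, 0)
  M3 = (-0.0510, -0.0510, 0)
rvec = (-0.3197, -0.0786, 0.1527), |rvec| = θ = 0.36291 rad = 20.793°
Rodrigues: sinθ=0.35500, 1−cosθ=0.06513; R = I + sinθ·[k]× + (1−cosθ)·[k]×²:
    [+0.98541 -0.13694 -0.10103]
    [+0.16180 +0.93792 +0.30679]
    [+0.05274 -0.31866 +0.94640]
t = (0.1063, -0.0096, 0.4636) m
M0: Pc = R·M0+t = (+0.04906, +0.02998, +0.44466); u = 675.1·(+0.04906)/0.44466 + 333.1 = 407.5848, v = 894.1·(+0.02998)/0.44466 + 225.2 = 285.4874
M1: Pc = R·M1+t = (+0.14957, +0.04649, +0.45004); u = 675.1·(+0.14957)/0.45004 + 333.1 = 557.4722, v = 894.1·(+0.04649)/0.45004 + 225.2 = 317.5542
M2: Pc = R·M2+t = (+0.16354, -0.04918, +0.48254); u = 675.1·(+0.16354)/0.48254 + 333.1 = 561.9009, v = 894.1·(-0.04918)/0.48254 + 225.2 = 134.0700
M3: Pc = R·M3+t = (+0.06303, -0.06569, +0.47716); u = 675.1·(+0.06303)/0.47716 + 333.1 = 422.2735, v = 894.1·(-0.06569)/0.47716 + 225.2 = 102.1189

c0=(407.58, 285.49) c1=(557.47, 317.55) c2=(561.90, 134.07) c3=(422.27, 102.12)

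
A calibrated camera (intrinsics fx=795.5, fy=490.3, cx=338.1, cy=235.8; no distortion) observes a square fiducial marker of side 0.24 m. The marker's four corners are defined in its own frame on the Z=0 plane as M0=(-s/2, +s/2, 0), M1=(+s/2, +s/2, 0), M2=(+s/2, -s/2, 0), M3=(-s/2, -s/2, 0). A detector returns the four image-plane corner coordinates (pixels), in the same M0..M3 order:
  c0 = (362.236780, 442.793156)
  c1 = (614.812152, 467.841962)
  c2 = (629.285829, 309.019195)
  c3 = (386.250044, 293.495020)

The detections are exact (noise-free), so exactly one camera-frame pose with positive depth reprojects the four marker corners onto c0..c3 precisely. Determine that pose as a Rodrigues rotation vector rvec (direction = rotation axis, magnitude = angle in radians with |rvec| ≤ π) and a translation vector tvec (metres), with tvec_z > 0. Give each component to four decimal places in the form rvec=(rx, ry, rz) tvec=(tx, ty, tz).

Intrinsics K: fx=795.5, fy=490.3, cx=338.1, cy=235.8
Marker side s = 0.24 m; corners in marker frame (Z=0):
  M0 = (-0.1200, +0.1200, 0)
  M1 = (+0.1200, +0.1200, 0)
  M2 = (+0.1200, -0.1200, 0)
  M3 = (-0.1200, -0.1200, 0)
Detected image corners:
  c0 = (362.236780, 442.793156) px
  c1 = (614.812152, 467.841962) px
  c2 = (629.285829, 309.019195) px
  c3 = (386.250044, 293.495020) px
Planar DLT: solve 8×8 A·h = b for H (H[2,2]=1):
  H  [+915.48886 -169.69787 +494.87194]
  H  [-4.44952 +573.80696 +376.35169]
  H  [-0.23408 -0.17858 +1.00000]
B = K⁻¹H; ‖b₁‖=1.276252, ‖b₂‖=1.276252; λ = 2/(‖b₁‖+‖b₂‖) = 0.783544, sign → tz>0 ⇒ λ=+0.783544
r₁ = λ·B[:,0] = (+0.97968,+0.08110,-0.18342); r₂ = λ·B[:,1] = (-0.10768,+0.98429,-0.13992)
r₃ = r₁×r₂ = (+0.16919,+0.15683,+0.97303); SVD([r₁ r₂ r₃]) → R = UVᵀ:
  R  [+0.97968 -0.10768 +0.16919]
  R  [+0.08110 +0.98429 +0.15683]
  R  [-0.18342 -0.13992 +0.97303]
t = (+0.15442, +0.22461, +0.78354) m
tr R = 2.937000; θ = arccos((tr R − 1)/2) = 0.251661 rad = 14.419°
axis k = ((R−Rᵀ)₃₂, (R−Rᵀ)₁₃, (R−Rᵀ)₂₁) / (2 sinθ) = (-0.595866, +0.708001, +0.379050)
rvec = θ·k = (-0.149956, +0.178176, +0.095392)

rvec=(-0.1500, 0.1782, 0.0954) tvec=(0.1544, 0.2246, 0.7835)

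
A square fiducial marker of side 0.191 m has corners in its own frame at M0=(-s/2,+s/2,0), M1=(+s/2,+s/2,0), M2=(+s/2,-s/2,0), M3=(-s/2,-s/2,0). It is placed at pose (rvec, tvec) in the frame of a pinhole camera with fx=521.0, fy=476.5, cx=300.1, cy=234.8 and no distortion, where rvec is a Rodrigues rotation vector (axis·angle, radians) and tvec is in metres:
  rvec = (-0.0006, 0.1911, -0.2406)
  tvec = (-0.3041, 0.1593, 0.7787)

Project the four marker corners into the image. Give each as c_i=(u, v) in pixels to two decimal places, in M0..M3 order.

c0=(55.80, 399.56) c1=(169.28, 378.93) c2=(139.16, 262.23) c3=(27.67, 287.98)

Intrinsics K: fx=521.0, fy=476.5, cx=300.1, cy=234.8
Marker side s = 0.191 m; corners in marker frame (Z=0):
  M0 = (-0.0955, +0.0955, 0)
  M1 = (+0.0955, +0.0955, 0)
  M2 = (+0.0955, -0.0955, 0)
  M3 = (-0.0955, -0.0955, 0)
rvec = (-0.0006, 0.1911, -0.2406), |rvec| = θ = 0.30726 rad = 17.605°
Rodrigues: sinθ=0.30245, 1−cosθ=0.04683; R = I + sinθ·[k]× + (1−cosθ)·[k]×²:
    [+0.95317 +0.23678 +0.18818]
    [-0.23689 +0.97128 -0.02222]
    [-0.18804 -0.02340 +0.98188]
t = (-0.3041, 0.1593, 0.7787) m
M0: Pc = R·M0+t = (-0.37252, +0.27468, +0.79442); u = 521.0·(-0.37252)/0.79442 + 300.1 = 55.7962, v = 476.5·(+0.27468)/0.79442 + 234.8 = 399.5551
M1: Pc = R·M1+t = (-0.19046, +0.22943, +0.75851); u = 521.0·(-0.19046)/0.75851 + 300.1 = 169.2774, v = 476.5·(+0.22943)/0.75851 + 234.8 = 378.9324
M2: Pc = R·M2+t = (-0.23568, +0.04392, +0.76298); u = 521.0·(-0.23568)/0.76298 + 300.1 = 139.1624, v = 476.5·(+0.04392)/0.76298 + 234.8 = 262.2290
M3: Pc = R·M3+t = (-0.41774, +0.08917, +0.79889); u = 521.0·(-0.41774)/0.79889 + 300.1 = 27.6699, v = 476.5·(+0.08917)/0.79889 + 234.8 = 287.9828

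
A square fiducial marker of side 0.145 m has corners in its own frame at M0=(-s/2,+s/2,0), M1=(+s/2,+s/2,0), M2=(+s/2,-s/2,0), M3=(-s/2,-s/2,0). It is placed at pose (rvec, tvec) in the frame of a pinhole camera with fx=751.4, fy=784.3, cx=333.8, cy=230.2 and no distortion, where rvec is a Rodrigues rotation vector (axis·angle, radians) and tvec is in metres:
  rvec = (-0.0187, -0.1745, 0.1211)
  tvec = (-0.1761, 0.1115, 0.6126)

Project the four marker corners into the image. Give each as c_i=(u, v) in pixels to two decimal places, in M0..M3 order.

Intrinsics K: fx=751.4, fy=784.3, cx=333.8, cy=230.2
Marker side s = 0.145 m; corners in marker frame (Z=0):
  M0 = (-0.0725, +0.0725, 0)
  M1 = (+0.0725, +0.0725, 0)
  M2 = (+0.0725, -0.0725, 0)
  M3 = (-0.0725, -0.0725, 0)
rvec = (-0.0187, -0.1745, 0.1211), |rvec| = θ = 0.21323 rad = 12.217°
Rodrigues: sinθ=0.21161, 1−cosθ=0.02265; R = I + sinθ·[k]× + (1−cosθ)·[k]×²:
    [+0.97753 -0.11856 -0.17431]
    [+0.12181 +0.99252 +0.00803]
    [+0.17205 -0.02908 +0.98466]
t = (-0.1761, 0.1115, 0.6126) m
M0: Pc = R·M0+t = (-0.25557, +0.17463, +0.59802); u = 751.4·(-0.25557)/0.59802 + 333.8 = 12.6848, v = 784.3·(+0.17463)/0.59802 + 230.2 = 459.2227
M1: Pc = R·M1+t = (-0.11382, +0.19229, +0.62297); u = 751.4·(-0.11382)/0.62297 + 333.8 = 196.5083, v = 784.3·(+0.19229)/0.62297 + 230.2 = 472.2878
M2: Pc = R·M2+t = (-0.09663, +0.04837, +0.62718); u = 751.4·(-0.09663)/0.62718 + 333.8 = 218.0273, v = 784.3·(+0.04837)/0.62718 + 230.2 = 290.6916
M3: Pc = R·M3+t = (-0.23838, +0.03071, +0.60223); u = 751.4·(-0.23838)/0.60223 + 333.8 = 36.3826, v = 784.3·(+0.03071)/0.60223 + 230.2 = 270.1954

c0=(12.68, 459.22) c1=(196.51, 472.29) c2=(218.03, 290.69) c3=(36.38, 270.20)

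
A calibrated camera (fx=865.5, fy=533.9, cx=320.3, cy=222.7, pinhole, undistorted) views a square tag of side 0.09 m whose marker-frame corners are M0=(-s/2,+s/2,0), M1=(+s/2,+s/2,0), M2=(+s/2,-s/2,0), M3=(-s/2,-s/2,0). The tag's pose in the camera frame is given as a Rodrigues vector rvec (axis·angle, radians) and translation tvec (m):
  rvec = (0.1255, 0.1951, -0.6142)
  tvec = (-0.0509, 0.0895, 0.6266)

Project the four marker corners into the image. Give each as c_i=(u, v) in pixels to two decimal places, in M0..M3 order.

Intrinsics K: fx=865.5, fy=533.9, cx=320.3, cy=222.7
Marker side s = 0.09 m; corners in marker frame (Z=0):
  M0 = (-0.0450, +0.0450, 0)
  M1 = (+0.0450, +0.0450, 0)
  M2 = (+0.0450, -0.0450, 0)
  M3 = (-0.0450, -0.0450, 0)
rvec = (0.1255, 0.1951, -0.6142), |rvec| = θ = 0.65655 rad = 37.617°
Rodrigues: sinθ=0.61039, 1−cosθ=0.20790; R = I + sinθ·[k]× + (1−cosθ)·[k]×²:
    [+0.79970 +0.58282 +0.14421]
    [-0.55921 +0.81046 -0.17447]
    [-0.21856 +0.05888 +0.97405]
t = (-0.0509, 0.0895, 0.6266) m
M0: Pc = R·M0+t = (-0.06066, +0.15114, +0.63908); u = 865.5·(-0.06066)/0.63908 + 320.3 = 238.1502, v = 533.9·(+0.15114)/0.63908 + 222.7 = 348.9603
M1: Pc = R·M1+t = (+0.01131, +0.10081, +0.61941); u = 865.5·(+0.01131)/0.61941 + 320.3 = 336.1084, v = 533.9·(+0.10081)/0.61941 + 222.7 = 309.5894
M2: Pc = R·M2+t = (-0.04114, +0.02786, +0.61412); u = 865.5·(-0.04114)/0.61412 + 320.3 = 262.3187, v = 533.9·(+0.02786)/0.61412 + 222.7 = 246.9252
M3: Pc = R·M3+t = (-0.11311, +0.07819, +0.63379); u = 865.5·(-0.11311)/0.63379 + 320.3 = 165.8316, v = 533.9·(+0.07819)/0.63379 + 222.7 = 288.5701

c0=(238.15, 348.96) c1=(336.11, 309.59) c2=(262.32, 246.93) c3=(165.83, 288.57)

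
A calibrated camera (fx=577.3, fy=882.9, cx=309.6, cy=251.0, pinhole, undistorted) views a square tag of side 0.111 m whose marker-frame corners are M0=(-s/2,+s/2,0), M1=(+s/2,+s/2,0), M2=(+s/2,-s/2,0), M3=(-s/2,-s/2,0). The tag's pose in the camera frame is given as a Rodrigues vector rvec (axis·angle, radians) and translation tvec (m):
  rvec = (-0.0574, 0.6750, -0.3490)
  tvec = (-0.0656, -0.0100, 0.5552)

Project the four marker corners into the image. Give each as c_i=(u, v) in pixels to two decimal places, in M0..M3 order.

c0=(220.63, 343.58) c1=(299.65, 291.68) c2=(264.05, 116.68) c3=(191.42, 186.57)

Intrinsics K: fx=577.3, fy=882.9, cx=309.6, cy=251.0
Marker side s = 0.111 m; corners in marker frame (Z=0):
  M0 = (-0.0555, +0.0555, 0)
  M1 = (+0.0555, +0.0555, 0)
  M2 = (+0.0555, -0.0555, 0)
  M3 = (-0.0555, -0.0555, 0)
rvec = (-0.0574, 0.6750, -0.3490), |rvec| = θ = 0.76205 rad = 43.662°
Rodrigues: sinθ=0.69041, 1−cosθ=0.27658; R = I + sinθ·[k]× + (1−cosθ)·[k]×²:
    [+0.72499 +0.29774 +0.62108]
    [-0.33464 +0.94042 -0.06019]
    [-0.60200 -0.16420 +0.78143]
t = (-0.0656, -0.0100, 0.5552) m
M0: Pc = R·M0+t = (-0.08931, +0.06077, +0.57950); u = 577.3·(-0.08931)/0.57950 + 309.6 = 220.6261, v = 882.9·(+0.06077)/0.57950 + 251.0 = 343.5806
M1: Pc = R·M1+t = (-0.00884, +0.02362, +0.51268); u = 577.3·(-0.00884)/0.51268 + 309.6 = 299.6472, v = 882.9·(+0.02362)/0.51268 + 251.0 = 291.6783
M2: Pc = R·M2+t = (-0.04189, -0.08077, +0.53090); u = 577.3·(-0.04189)/0.53090 + 309.6 = 264.0520, v = 882.9·(-0.08077)/0.53090 + 251.0 = 116.6847
M3: Pc = R·M3+t = (-0.12236, -0.04362, +0.59772); u = 577.3·(-0.12236)/0.59772 + 309.6 = 191.4197, v = 882.9·(-0.04362)/0.59772 + 251.0 = 186.5677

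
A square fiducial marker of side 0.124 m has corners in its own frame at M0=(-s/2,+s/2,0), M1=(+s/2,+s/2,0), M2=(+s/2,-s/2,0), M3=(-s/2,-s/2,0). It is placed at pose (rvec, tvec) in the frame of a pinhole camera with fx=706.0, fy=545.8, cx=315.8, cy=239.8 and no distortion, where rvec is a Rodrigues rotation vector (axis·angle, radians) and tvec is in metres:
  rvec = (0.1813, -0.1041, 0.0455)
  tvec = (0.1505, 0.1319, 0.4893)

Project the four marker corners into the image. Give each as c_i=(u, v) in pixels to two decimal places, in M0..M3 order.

Intrinsics K: fx=706.0, fy=545.8, cx=315.8, cy=239.8
Marker side s = 0.124 m; corners in marker frame (Z=0):
  M0 = (-0.0620, +0.0620, 0)
  M1 = (+0.0620, +0.0620, 0)
  M2 = (+0.0620, -0.0620, 0)
  M3 = (-0.0620, -0.0620, 0)
rvec = (0.1813, -0.1041, 0.0455), |rvec| = θ = 0.21396 rad = 12.259°
Rodrigues: sinθ=0.21233, 1−cosθ=0.02280; R = I + sinθ·[k]× + (1−cosθ)·[k]×²:
    [+0.99357 -0.05455 -0.09920]
    [+0.03575 +0.98260 -0.18228]
    [+0.10742 +0.17756 +0.97823]
t = (0.1505, 0.1319, 0.4893) m
M0: Pc = R·M0+t = (+0.08552, +0.19060, +0.49365); u = 706.0·(+0.08552)/0.49365 + 315.8 = 438.1024, v = 545.8·(+0.19060)/0.49365 + 239.8 = 450.5405
M1: Pc = R·M1+t = (+0.20872, +0.19504, +0.50697); u = 706.0·(+0.20872)/0.50697 + 315.8 = 606.4603, v = 545.8·(+0.19504)/0.50697 + 239.8 = 449.7766
M2: Pc = R·M2+t = (+0.21548, +0.07320, +0.48495); u = 706.0·(+0.21548)/0.48495 + 315.8 = 629.5049, v = 545.8·(+0.07320)/0.48495 + 239.8 = 322.1799
M3: Pc = R·M3+t = (+0.09228, +0.06876, +0.47163); u = 706.0·(+0.09228)/0.47163 + 315.8 = 453.9383, v = 545.8·(+0.06876)/0.47163 + 239.8 = 319.3759

c0=(438.10, 450.54) c1=(606.46, 449.78) c2=(629.50, 322.18) c3=(453.94, 319.38)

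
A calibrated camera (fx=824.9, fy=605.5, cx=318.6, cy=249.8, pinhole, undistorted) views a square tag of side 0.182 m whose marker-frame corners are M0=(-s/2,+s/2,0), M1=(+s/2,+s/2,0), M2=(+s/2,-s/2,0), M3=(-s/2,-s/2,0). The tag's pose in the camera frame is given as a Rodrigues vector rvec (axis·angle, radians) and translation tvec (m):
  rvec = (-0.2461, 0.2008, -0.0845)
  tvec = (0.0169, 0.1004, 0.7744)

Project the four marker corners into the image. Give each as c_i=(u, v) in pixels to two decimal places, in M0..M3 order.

c0=(247.09, 405.87) c1=(443.33, 396.98) c2=(424.80, 251.87) c3=(240.30, 266.33)

Intrinsics K: fx=824.9, fy=605.5, cx=318.6, cy=249.8
Marker side s = 0.182 m; corners in marker frame (Z=0):
  M0 = (-0.0910, +0.0910, 0)
  M1 = (+0.0910, +0.0910, 0)
  M2 = (+0.0910, -0.0910, 0)
  M3 = (-0.0910, -0.0910, 0)
rvec = (-0.2461, 0.2008, -0.0845), |rvec| = θ = 0.32867 rad = 18.832°
Rodrigues: sinθ=0.32279, 1−cosθ=0.05353; R = I + sinθ·[k]× + (1−cosθ)·[k]×²:
    [+0.97648 +0.05850 +0.20751]
    [-0.10747 +0.96645 +0.23329]
    [-0.18690 -0.25010 +0.95001]
t = (0.0169, 0.1004, 0.7744) m
M0: Pc = R·M0+t = (-0.06664, +0.19813, +0.76865); u = 824.9·(-0.06664)/0.76865 + 318.6 = 247.0870, v = 605.5·(+0.19813)/0.76865 + 249.8 = 405.8739
M1: Pc = R·M1+t = (+0.11108, +0.17857, +0.73463); u = 824.9·(+0.11108)/0.73463 + 318.6 = 443.3326, v = 605.5·(+0.17857)/0.73463 + 249.8 = 396.9786
M2: Pc = R·M2+t = (+0.10044, +0.00267, +0.78015); u = 824.9·(+0.10044)/0.78015 + 318.6 = 424.7973, v = 605.5·(+0.00267)/0.78015 + 249.8 = 251.8745
M3: Pc = R·M3+t = (-0.07728, +0.02223, +0.81417); u = 824.9·(-0.07728)/0.81417 + 318.6 = 240.2978, v = 605.5·(+0.02223)/0.81417 + 249.8 = 266.3348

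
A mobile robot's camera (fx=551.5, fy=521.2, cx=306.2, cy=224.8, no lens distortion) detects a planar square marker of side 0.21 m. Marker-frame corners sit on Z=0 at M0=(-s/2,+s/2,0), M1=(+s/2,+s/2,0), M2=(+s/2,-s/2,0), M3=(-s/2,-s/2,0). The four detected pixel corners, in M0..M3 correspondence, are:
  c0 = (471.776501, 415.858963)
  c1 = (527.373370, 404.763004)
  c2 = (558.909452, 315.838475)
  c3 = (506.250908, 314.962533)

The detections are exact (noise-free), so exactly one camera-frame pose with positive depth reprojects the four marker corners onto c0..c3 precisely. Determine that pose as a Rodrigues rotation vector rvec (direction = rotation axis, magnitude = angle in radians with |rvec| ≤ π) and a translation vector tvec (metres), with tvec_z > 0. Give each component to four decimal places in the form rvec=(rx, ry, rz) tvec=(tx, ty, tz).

rvec=(0.2082, -0.6941, 0.2099) tvec=(0.4113, 0.2850, 1.0730)

Intrinsics K: fx=551.5, fy=521.2, cx=306.2, cy=224.8
Marker side s = 0.21 m; corners in marker frame (Z=0):
  M0 = (-0.1050, +0.1050, 0)
  M1 = (+0.1050, +0.1050, 0)
  M2 = (+0.1050, -0.1050, 0)
  M3 = (-0.1050, -0.1050, 0)
Detected image corners:
  c0 = (471.776501, 415.858963) px
  c1 = (527.373370, 404.763004) px
  c2 = (558.909452, 315.838475) px
  c3 = (506.250908, 314.962533) px
Planar DLT: solve 8×8 A·h = b for H (H[2,2]=1):
  H  [+570.91656 -99.22048 +517.60844]
  H  [+195.46329 +490.56858 +363.24818]
  H  [+0.60666 +0.11142 +1.00000]
B = K⁻¹H; ‖b₁‖=0.932000, ‖b₂‖=0.932000; λ = 2/(‖b₁‖+‖b₂‖) = 1.072961, sign → tz>0 ⇒ λ=+1.072961
r₁ = λ·B[:,0] = (+0.74934,+0.12164,+0.65092); r₂ = λ·B[:,1] = (-0.25941,+0.95834,+0.11955)
r₃ = r₁×r₂ = (-0.60926,-0.25844,+0.74967); SVD([r₁ r₂ r₃]) → R = UVᵀ:
  R  [+0.74934 -0.25941 -0.60926]
  R  [+0.12164 +0.95834 -0.25844]
  R  [+0.65092 +0.11955 +0.74967]
t = (+0.41130, +0.28501, +1.07296) m
tr R = 2.457346; θ = arccos((tr R − 1)/2) = 0.754414 rad = 43.225°
axis k = ((R−Rᵀ)₃₂, (R−Rᵀ)₁₃, (R−Rᵀ)₂₁) / (2 sinθ) = (+0.275961, -0.920029, +0.278194)
rvec = θ·k = (+0.208189, -0.694083, +0.209874)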